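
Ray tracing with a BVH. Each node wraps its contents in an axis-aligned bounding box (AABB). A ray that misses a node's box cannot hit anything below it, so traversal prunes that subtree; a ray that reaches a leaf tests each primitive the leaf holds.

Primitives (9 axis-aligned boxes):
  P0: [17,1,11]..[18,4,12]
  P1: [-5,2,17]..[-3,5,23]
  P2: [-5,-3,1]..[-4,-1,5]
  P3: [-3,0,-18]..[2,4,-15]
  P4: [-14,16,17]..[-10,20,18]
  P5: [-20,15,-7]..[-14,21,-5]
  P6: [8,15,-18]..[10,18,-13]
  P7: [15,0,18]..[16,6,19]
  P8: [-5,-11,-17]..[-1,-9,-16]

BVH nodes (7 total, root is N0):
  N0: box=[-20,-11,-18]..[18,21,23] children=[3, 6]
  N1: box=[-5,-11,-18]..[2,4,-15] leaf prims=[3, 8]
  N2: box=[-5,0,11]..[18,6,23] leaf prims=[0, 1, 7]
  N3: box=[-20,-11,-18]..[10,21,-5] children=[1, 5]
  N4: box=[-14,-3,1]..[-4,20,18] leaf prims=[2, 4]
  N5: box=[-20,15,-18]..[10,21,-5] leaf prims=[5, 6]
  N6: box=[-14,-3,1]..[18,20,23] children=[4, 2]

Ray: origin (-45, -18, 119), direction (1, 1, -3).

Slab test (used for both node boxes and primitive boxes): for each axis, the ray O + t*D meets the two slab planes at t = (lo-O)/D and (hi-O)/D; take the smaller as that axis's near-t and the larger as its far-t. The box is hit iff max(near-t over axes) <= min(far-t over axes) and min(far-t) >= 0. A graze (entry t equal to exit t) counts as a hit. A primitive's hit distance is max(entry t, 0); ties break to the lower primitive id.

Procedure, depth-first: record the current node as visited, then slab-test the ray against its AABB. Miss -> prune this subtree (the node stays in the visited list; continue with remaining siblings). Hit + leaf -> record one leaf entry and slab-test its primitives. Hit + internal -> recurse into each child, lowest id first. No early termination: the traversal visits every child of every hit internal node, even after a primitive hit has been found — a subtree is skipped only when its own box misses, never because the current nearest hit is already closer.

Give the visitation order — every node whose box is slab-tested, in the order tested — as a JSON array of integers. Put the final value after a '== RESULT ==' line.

Traverse from the root:
N0 x:[25,63] y:[7,39] z:[32,137/3] -> hit [32,39], descend [3, 6]
  N3 x:[25,55] y:[7,39] z:[124/3,137/3] -> miss, prune
  N6 x:[31,63] y:[15,38] z:[32,118/3] -> hit [32,38], descend [2, 4]
    N2 x:[40,63] y:[18,24] z:[32,36] -> miss, prune
    N4 x:[31,41] y:[15,38] z:[101/3,118/3] -> hit [101/3,38] leaf, test {P2(miss), P4@t=34}

Visited [0, 3, 6, 2, 4]. Tests: 5 box, 1 leaf. Nearest: P4.

== RESULT ==
[0, 3, 6, 2, 4]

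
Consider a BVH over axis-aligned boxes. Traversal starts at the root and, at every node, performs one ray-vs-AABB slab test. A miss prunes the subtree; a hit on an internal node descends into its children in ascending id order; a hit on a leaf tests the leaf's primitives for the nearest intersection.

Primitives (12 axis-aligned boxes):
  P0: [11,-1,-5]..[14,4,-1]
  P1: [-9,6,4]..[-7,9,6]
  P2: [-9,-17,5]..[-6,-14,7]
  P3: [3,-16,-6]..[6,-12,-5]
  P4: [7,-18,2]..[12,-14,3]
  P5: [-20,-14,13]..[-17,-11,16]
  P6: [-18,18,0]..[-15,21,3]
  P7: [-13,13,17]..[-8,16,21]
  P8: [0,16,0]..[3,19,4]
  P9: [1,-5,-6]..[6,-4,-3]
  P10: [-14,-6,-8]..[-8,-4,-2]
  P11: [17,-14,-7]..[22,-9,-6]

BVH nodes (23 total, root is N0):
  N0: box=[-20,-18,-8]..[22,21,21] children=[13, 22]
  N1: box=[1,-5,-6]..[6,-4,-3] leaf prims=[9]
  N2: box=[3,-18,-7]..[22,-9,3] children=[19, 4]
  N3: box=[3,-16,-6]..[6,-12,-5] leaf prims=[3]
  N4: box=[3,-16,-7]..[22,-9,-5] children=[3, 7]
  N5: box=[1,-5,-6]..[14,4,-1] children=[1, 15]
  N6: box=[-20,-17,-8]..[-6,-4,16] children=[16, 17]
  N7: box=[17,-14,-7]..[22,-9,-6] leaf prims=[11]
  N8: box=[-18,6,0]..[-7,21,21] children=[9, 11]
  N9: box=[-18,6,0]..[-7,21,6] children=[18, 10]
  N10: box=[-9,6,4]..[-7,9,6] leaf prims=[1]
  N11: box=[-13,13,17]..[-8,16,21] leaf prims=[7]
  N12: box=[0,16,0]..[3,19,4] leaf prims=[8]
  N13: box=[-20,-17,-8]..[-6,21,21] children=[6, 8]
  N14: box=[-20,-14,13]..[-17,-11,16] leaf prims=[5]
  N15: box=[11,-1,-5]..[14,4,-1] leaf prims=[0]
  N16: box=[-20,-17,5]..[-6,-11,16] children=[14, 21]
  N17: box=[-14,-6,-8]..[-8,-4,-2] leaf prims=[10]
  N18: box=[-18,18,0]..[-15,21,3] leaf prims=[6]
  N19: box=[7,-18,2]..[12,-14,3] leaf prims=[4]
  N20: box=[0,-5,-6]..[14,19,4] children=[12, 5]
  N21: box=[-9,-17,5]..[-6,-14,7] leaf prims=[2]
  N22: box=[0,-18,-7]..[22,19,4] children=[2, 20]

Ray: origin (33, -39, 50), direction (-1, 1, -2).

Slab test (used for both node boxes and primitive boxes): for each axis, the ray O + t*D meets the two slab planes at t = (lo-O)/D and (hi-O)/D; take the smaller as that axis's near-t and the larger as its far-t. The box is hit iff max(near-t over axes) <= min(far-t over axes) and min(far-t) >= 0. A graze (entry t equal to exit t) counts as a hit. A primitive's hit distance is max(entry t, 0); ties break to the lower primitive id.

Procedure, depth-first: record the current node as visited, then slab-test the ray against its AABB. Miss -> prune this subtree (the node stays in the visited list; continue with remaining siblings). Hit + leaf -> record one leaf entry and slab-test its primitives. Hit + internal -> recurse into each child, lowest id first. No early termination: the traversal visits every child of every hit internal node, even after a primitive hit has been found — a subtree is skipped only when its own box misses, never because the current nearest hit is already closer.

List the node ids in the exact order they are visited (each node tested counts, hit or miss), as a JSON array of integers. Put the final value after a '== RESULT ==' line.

Traverse from the root:
N0 x:[11,53] y:[21,60] z:[29/2,29] -> hit [21,29], descend [13, 22]
  N13 x:[39,53] y:[22,60] z:[29/2,29] -> miss, prune
  N22 x:[11,33] y:[21,58] z:[23,57/2] -> hit [23,57/2], descend [2, 20]
    N2 x:[11,30] y:[21,30] z:[47/2,57/2] -> hit [47/2,57/2], descend [4, 19]
      N4 x:[11,30] y:[23,30] z:[55/2,57/2] -> hit [55/2,57/2], descend [3, 7]
        N3 x:[27,30] y:[23,27] z:[55/2,28] -> miss, prune
        N7 x:[11,16] y:[25,30] z:[28,57/2] -> miss, prune
      N19 x:[21,26] y:[21,25] z:[47/2,24] -> hit [47/2,24] leaf, test {P4@t=47/2}
    N20 x:[19,33] y:[34,58] z:[23,28] -> miss, prune

9 AABB tests over nodes [0, 13, 22, 2, 4, 3, 7, 19, 20]; 1 leaf entered; closest P4.

== RESULT ==
[0, 13, 22, 2, 4, 3, 7, 19, 20]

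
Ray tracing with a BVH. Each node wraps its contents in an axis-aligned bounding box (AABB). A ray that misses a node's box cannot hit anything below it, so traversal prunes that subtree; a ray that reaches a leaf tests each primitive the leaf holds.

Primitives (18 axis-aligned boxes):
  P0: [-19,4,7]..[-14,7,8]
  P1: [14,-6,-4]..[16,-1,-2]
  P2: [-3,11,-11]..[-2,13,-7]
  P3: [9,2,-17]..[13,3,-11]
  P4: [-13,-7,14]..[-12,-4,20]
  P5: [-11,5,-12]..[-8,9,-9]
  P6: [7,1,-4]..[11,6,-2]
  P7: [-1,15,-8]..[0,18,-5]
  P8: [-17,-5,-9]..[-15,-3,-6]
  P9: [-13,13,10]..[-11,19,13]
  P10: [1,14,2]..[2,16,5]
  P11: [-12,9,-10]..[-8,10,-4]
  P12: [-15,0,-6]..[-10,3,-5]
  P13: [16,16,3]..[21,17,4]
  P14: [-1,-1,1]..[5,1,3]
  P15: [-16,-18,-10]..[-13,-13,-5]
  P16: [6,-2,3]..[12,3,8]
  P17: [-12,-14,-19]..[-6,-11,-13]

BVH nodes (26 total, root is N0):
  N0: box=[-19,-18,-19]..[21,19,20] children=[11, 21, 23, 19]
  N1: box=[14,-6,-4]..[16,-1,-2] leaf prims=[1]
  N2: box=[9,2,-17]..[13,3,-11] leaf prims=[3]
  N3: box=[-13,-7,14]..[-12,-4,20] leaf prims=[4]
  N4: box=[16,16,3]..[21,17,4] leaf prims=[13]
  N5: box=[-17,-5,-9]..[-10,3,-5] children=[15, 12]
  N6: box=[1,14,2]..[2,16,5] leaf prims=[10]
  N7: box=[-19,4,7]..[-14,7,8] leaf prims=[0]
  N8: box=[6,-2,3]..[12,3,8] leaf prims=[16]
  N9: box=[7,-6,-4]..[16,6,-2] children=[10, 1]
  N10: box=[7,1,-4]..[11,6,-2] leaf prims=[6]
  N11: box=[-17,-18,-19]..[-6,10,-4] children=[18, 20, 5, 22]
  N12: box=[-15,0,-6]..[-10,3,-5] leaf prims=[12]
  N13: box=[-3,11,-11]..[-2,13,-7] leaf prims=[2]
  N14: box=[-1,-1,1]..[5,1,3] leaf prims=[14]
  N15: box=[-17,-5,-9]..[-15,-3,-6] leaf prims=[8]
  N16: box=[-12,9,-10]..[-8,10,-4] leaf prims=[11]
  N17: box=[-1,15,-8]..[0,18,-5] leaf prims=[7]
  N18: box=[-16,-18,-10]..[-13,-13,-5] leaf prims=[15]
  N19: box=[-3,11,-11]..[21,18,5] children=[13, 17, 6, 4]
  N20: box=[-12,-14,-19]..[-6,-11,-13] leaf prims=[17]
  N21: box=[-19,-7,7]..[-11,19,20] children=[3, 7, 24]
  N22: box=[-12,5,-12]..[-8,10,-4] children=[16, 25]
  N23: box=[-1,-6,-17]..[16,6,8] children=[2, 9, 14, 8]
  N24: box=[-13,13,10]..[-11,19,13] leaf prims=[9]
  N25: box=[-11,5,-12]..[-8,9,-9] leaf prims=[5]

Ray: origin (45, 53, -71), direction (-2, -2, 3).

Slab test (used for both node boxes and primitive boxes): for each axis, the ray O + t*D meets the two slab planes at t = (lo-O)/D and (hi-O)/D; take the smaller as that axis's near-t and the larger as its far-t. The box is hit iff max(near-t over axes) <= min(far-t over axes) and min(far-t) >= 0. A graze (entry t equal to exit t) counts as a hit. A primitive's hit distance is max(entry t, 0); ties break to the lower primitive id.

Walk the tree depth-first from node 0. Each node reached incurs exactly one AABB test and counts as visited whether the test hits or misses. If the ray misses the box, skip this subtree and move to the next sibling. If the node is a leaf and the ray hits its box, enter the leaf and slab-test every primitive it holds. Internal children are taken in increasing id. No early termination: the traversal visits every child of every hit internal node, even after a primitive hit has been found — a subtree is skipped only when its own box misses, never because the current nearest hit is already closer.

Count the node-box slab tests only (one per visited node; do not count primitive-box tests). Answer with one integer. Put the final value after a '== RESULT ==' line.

Walk:
N0 x:[12,32] y:[17,71/2] z:[52/3,91/3] -> hit [52/3,91/3], descend [11, 19, 21, 23]
  N11 x:[51/2,31] y:[43/2,71/2] z:[52/3,67/3] -> miss, prune
  N19 x:[12,24] y:[35/2,21] z:[20,76/3] -> hit [20,21], descend [4, 6, 13, 17]
    N4 x:[12,29/2] y:[18,37/2] z:[74/3,25] -> miss, prune
    N6 x:[43/2,22] y:[37/2,39/2] z:[73/3,76/3] -> miss, prune
    N13 x:[47/2,24] y:[20,21] z:[20,64/3] -> miss, prune
    N17 x:[45/2,23] y:[35/2,19] z:[21,22] -> miss, prune
  N21 x:[28,32] y:[17,30] z:[26,91/3] -> hit [28,30], descend [3, 7, 24]
    N3 x:[57/2,29] y:[57/2,30] z:[85/3,91/3] -> hit [57/2,29] leaf, test {P4@t=57/2}
    N7 x:[59/2,32] y:[23,49/2] z:[26,79/3] -> miss, prune
    N24 x:[28,29] y:[17,20] z:[27,28] -> miss, prune
  N23 x:[29/2,23] y:[47/2,59/2] z:[18,79/3] -> miss, prune

Visited [0, 11, 19, 4, 6, 13, 17, 21, 3, 7, 24, 23]. Tests: 12 box, 1 leaf. Nearest: P4.

== RESULT ==
12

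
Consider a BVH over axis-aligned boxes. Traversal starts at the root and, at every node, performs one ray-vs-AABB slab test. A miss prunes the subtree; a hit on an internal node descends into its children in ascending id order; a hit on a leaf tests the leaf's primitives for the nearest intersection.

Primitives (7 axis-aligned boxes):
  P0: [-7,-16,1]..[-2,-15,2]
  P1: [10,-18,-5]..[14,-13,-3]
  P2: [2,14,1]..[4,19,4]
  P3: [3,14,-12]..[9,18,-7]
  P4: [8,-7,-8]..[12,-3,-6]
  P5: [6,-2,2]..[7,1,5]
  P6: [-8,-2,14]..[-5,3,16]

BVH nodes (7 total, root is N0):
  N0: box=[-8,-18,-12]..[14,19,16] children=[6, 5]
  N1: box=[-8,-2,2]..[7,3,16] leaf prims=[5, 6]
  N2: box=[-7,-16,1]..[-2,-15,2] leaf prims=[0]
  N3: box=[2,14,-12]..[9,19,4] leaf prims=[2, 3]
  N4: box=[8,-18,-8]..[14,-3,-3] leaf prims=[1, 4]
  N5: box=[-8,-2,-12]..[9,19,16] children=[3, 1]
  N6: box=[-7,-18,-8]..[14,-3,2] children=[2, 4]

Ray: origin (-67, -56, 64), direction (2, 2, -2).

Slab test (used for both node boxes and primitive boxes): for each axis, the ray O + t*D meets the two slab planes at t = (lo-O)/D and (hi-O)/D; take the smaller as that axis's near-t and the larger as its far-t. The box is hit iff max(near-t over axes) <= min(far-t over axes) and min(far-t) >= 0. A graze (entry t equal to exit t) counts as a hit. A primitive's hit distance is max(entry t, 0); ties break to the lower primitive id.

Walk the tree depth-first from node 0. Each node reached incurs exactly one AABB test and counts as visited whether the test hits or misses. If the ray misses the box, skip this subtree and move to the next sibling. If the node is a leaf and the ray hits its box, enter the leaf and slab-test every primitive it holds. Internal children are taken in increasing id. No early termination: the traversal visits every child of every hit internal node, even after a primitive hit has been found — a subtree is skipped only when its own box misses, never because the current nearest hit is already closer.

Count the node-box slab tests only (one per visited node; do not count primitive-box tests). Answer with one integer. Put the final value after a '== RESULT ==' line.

Walk:
N0 x:[59/2,81/2] y:[19,75/2] z:[24,38] -> hit [59/2,75/2], descend [5, 6]
  N5 x:[59/2,38] y:[27,75/2] z:[24,38] -> hit [59/2,75/2], descend [1, 3]
    N1 x:[59/2,37] y:[27,59/2] z:[24,31] -> hit [59/2,59/2] leaf, test {P5(miss), P6(miss)}
    N3 x:[69/2,38] y:[35,75/2] z:[30,38] -> hit [35,75/2] leaf, test {P2(miss), P3@t=71/2}
  N6 x:[30,81/2] y:[19,53/2] z:[31,36] -> miss, prune

Summary -> nodes [0, 5, 1, 3, 6]; box-tests=5; leaf-entries=2; first=P3

== RESULT ==
5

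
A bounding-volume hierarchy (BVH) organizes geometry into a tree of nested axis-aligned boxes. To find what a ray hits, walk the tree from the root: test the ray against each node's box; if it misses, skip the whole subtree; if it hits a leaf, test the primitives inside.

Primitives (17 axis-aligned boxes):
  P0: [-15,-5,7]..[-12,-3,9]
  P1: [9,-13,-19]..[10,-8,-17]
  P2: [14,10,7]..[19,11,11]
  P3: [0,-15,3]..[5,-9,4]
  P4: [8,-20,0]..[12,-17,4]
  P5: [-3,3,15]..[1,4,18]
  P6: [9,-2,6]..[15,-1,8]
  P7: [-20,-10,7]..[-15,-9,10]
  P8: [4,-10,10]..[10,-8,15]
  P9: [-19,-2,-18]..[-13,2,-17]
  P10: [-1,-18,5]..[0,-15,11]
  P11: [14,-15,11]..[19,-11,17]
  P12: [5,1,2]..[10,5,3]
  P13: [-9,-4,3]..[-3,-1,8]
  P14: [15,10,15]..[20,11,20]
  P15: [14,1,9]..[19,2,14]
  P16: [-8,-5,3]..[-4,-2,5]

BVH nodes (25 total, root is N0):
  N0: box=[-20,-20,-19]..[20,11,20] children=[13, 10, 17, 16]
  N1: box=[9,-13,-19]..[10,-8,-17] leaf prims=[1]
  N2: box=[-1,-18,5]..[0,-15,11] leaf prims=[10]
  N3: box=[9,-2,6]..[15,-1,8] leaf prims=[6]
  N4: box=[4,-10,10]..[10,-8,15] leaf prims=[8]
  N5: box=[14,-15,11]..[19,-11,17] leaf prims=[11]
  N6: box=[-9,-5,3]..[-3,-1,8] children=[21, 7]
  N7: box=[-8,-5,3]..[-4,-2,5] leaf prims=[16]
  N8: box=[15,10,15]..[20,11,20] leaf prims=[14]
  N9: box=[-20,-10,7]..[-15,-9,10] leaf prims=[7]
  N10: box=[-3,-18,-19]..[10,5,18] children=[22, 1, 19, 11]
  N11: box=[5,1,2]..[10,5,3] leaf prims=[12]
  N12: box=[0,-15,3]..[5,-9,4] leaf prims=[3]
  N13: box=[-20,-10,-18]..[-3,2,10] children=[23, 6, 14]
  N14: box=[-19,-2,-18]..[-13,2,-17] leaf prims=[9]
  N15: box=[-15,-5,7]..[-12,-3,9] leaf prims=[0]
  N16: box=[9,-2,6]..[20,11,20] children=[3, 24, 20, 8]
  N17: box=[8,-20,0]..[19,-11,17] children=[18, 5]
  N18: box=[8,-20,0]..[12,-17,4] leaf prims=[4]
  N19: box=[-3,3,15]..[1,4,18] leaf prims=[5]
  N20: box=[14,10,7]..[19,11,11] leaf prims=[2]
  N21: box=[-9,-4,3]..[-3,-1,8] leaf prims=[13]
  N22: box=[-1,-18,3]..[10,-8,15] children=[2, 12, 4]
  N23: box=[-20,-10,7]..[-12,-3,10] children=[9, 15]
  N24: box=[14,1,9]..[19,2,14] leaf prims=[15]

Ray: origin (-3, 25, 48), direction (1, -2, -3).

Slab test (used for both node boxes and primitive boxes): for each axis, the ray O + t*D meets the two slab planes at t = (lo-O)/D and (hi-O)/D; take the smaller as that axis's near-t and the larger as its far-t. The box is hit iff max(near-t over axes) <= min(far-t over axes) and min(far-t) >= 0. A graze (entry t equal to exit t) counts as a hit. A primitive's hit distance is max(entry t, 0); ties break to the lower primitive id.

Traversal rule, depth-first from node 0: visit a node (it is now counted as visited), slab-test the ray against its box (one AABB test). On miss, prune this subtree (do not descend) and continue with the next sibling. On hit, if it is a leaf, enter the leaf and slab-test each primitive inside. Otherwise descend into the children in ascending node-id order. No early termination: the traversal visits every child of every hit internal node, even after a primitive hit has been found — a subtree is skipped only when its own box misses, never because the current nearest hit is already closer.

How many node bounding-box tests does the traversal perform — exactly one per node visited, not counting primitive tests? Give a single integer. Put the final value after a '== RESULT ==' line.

Traverse from the root:
N0 x:[-17,23] y:[7,45/2] z:[28/3,67/3] -> hit [28/3,67/3], descend [10, 13, 16, 17]
  N10 x:[0,13] y:[10,43/2] z:[10,67/3] -> hit [10,13], descend [1, 11, 19, 22]
    N1 x:[12,13] y:[33/2,19] z:[65/3,67/3] -> miss, prune
    N11 x:[8,13] y:[10,12] z:[15,46/3] -> miss, prune
    N19 x:[0,4] y:[21/2,11] z:[10,11] -> miss, prune
    N22 x:[2,13] y:[33/2,43/2] z:[11,15] -> miss, prune
  N13 x:[-17,0] y:[23/2,35/2] z:[38/3,22] -> miss, prune
  N16 x:[12,23] y:[7,27/2] z:[28/3,14] -> hit [12,27/2], descend [3, 8, 20, 24]
    N3 x:[12,18] y:[13,27/2] z:[40/3,14] -> hit [40/3,27/2] leaf, test {P6@t=40/3}
    N8 x:[18,23] y:[7,15/2] z:[28/3,11] -> miss, prune
    N20 x:[17,22] y:[7,15/2] z:[37/3,41/3] -> miss, prune
    N24 x:[17,22] y:[23/2,12] z:[34/3,13] -> miss, prune
  N17 x:[11,22] y:[18,45/2] z:[31/3,16] -> miss, prune

13 AABB tests over nodes [0, 10, 1, 11, 19, 22, 13, 16, 3, 8, 20, 24, 17]; 1 leaf entered; closest P6.

== RESULT ==
13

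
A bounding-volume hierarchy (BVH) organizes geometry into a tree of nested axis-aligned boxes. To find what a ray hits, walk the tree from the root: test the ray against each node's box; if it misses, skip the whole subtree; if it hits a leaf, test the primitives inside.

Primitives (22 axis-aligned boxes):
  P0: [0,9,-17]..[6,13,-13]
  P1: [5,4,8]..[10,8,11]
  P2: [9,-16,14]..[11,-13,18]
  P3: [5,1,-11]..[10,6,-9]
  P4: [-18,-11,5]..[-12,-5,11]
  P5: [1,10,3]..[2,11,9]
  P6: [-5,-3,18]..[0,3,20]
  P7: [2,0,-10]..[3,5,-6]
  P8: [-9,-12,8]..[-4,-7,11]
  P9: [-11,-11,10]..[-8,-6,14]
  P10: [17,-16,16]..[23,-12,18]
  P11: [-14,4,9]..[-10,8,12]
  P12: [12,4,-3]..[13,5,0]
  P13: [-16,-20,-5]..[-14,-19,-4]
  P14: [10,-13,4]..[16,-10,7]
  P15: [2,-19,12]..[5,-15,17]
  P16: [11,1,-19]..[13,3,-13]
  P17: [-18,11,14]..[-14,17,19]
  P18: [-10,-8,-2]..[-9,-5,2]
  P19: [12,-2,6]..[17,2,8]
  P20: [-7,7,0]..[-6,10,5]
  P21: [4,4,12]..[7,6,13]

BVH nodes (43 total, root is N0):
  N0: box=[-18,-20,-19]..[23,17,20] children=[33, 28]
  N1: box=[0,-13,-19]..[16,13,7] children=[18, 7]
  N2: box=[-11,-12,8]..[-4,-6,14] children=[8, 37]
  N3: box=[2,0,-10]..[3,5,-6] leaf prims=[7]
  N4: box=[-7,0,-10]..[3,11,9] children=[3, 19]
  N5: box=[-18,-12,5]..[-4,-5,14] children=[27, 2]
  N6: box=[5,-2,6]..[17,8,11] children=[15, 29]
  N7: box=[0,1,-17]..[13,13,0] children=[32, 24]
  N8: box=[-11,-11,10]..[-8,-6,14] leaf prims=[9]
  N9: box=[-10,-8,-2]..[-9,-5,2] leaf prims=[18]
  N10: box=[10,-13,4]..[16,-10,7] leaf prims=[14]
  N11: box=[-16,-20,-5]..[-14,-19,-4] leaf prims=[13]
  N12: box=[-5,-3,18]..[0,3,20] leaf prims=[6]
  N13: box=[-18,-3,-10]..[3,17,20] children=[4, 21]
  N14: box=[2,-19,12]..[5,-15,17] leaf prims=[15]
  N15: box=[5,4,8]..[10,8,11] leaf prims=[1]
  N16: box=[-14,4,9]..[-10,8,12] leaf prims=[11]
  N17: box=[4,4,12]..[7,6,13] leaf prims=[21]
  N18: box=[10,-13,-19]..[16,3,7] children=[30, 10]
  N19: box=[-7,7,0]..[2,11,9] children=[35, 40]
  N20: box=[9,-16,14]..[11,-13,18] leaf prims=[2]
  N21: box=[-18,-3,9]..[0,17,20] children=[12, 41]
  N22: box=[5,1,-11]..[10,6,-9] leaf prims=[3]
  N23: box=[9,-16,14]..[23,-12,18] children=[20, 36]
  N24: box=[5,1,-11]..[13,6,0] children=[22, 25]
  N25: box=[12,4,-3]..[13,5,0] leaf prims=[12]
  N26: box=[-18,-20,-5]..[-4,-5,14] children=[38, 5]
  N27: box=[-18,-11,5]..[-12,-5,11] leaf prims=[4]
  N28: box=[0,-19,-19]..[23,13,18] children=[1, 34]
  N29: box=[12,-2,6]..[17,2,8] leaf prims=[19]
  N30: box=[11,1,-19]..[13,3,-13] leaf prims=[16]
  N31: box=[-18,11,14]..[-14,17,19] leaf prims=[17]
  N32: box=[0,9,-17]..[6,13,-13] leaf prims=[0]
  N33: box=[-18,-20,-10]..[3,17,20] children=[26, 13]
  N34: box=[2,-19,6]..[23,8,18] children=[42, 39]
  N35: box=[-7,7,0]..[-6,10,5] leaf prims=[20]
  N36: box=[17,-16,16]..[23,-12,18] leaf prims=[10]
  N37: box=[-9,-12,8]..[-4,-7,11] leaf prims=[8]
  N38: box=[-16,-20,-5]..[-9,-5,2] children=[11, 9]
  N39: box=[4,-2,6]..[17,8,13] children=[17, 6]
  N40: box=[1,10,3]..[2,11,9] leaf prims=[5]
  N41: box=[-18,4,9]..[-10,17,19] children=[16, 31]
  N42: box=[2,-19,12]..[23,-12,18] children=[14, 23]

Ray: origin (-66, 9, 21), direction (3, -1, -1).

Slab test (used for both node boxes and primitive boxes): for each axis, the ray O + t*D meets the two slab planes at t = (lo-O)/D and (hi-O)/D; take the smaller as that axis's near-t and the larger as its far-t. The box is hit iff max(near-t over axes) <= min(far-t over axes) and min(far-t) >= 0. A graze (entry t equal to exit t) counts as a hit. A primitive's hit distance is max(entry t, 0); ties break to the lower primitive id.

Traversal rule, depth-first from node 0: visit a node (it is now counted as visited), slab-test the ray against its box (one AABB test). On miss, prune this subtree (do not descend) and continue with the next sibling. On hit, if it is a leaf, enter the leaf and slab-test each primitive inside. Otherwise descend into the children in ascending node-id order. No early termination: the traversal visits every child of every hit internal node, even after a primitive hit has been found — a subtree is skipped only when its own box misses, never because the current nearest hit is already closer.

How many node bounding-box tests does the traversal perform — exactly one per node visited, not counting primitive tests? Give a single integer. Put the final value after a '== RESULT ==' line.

Traverse from the root:
N0 x:[16,89/3] y:[-8,29] z:[1,40] -> hit [16,29], descend [28, 33]
  N28 x:[22,89/3] y:[-4,28] z:[3,40] -> hit [22,28], descend [1, 34]
    N1 x:[22,82/3] y:[-4,22] z:[14,40] -> hit [22,22], descend [7, 18]
      N7 x:[22,79/3] y:[-4,8] z:[21,38] -> miss, prune
      N18 x:[76/3,82/3] y:[6,22] z:[14,40] -> miss, prune
    N34 x:[68/3,89/3] y:[1,28] z:[3,15] -> miss, prune
  N33 x:[16,23] y:[-8,29] z:[1,31] -> hit [16,23], descend [13, 26]
    N13 x:[16,23] y:[-8,12] z:[1,31] -> miss, prune
    N26 x:[16,62/3] y:[14,29] z:[7,26] -> hit [16,62/3], descend [5, 38]
      N5 x:[16,62/3] y:[14,21] z:[7,16] -> hit [16,16], descend [2, 27]
        N2 x:[55/3,62/3] y:[15,21] z:[7,13] -> miss, prune
        N27 x:[16,18] y:[14,20] z:[10,16] -> hit [16,16] leaf, test {P4@t=16}
      N38 x:[50/3,19] y:[14,29] z:[19,26] -> hit [19,19], descend [9, 11]
        N9 x:[56/3,19] y:[14,17] z:[19,23] -> miss, prune
        N11 x:[50/3,52/3] y:[28,29] z:[25,26] -> miss, prune

Visited [0, 28, 1, 7, 18, 34, 33, 13, 26, 5, 2, 27, 38, 9, 11]. Tests: 15 box, 1 leaf. Nearest: P4.

== RESULT ==
15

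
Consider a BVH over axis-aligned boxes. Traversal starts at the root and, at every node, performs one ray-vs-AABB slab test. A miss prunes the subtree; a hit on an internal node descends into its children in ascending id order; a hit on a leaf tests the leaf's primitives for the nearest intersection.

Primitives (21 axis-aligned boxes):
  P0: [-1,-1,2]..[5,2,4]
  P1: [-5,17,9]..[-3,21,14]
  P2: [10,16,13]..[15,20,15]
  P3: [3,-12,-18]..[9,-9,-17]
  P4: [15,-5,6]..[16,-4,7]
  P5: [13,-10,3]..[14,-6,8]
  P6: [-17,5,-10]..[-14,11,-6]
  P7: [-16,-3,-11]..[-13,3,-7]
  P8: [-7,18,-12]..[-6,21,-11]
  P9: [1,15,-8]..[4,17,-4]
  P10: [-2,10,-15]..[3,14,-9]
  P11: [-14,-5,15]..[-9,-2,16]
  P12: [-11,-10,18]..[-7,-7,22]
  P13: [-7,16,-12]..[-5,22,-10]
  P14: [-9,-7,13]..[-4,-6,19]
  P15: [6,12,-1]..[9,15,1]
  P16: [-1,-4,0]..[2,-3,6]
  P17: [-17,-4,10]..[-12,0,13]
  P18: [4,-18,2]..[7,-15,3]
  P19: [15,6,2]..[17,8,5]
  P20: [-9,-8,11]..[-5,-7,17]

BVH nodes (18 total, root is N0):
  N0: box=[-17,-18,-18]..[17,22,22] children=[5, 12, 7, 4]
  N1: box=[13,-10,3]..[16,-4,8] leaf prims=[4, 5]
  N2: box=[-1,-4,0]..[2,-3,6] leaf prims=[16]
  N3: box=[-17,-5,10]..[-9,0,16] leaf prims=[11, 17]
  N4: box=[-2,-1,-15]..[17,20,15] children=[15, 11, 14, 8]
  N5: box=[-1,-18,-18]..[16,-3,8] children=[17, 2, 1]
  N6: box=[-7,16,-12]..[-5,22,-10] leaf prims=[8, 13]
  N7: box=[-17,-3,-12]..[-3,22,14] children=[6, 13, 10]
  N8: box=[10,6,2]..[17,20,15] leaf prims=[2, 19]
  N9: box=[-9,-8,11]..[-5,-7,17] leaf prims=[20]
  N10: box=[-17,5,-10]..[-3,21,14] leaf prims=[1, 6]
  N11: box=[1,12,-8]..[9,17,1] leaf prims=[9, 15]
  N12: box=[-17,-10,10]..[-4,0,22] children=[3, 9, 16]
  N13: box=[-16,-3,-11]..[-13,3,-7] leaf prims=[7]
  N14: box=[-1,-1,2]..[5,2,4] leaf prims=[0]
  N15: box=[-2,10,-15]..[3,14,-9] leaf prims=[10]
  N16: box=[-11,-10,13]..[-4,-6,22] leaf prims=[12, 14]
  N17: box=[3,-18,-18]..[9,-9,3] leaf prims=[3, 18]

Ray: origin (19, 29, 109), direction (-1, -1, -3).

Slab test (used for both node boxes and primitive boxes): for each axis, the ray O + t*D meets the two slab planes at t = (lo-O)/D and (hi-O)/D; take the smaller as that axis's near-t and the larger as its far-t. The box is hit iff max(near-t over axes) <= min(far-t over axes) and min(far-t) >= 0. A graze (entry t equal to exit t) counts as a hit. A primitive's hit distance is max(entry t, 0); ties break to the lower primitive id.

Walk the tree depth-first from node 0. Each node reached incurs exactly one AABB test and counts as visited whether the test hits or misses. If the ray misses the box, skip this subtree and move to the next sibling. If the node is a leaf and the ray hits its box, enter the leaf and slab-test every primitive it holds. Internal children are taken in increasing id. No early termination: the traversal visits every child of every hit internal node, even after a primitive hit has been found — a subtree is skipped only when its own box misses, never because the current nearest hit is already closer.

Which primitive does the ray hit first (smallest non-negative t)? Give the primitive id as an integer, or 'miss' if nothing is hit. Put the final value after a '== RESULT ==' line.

Walk:
N0 x:[2,36] y:[7,47] z:[29,127/3] -> hit [29,36], descend [4, 5, 7, 12]
  N4 x:[2,21] y:[9,30] z:[94/3,124/3] -> miss, prune
  N5 x:[3,20] y:[32,47] z:[101/3,127/3] -> miss, prune
  N7 x:[22,36] y:[7,32] z:[95/3,121/3] -> hit [95/3,32], descend [6, 10, 13]
    N6 x:[24,26] y:[7,13] z:[119/3,121/3] -> miss, prune
    N10 x:[22,36] y:[8,24] z:[95/3,119/3] -> miss, prune
    N13 x:[32,35] y:[26,32] z:[116/3,40] -> miss, prune
  N12 x:[23,36] y:[29,39] z:[29,33] -> hit [29,33], descend [3, 9, 16]
    N3 x:[28,36] y:[29,34] z:[31,33] -> hit [31,33] leaf, test {P11@t=31, P17@t=32}
    N9 x:[24,28] y:[36,37] z:[92/3,98/3] -> miss, prune
    N16 x:[23,30] y:[35,39] z:[29,32] -> miss, prune

11 AABB tests over nodes [0, 4, 5, 7, 6, 10, 13, 12, 3, 9, 16]; 1 leaf entered; closest P11.

== RESULT ==
11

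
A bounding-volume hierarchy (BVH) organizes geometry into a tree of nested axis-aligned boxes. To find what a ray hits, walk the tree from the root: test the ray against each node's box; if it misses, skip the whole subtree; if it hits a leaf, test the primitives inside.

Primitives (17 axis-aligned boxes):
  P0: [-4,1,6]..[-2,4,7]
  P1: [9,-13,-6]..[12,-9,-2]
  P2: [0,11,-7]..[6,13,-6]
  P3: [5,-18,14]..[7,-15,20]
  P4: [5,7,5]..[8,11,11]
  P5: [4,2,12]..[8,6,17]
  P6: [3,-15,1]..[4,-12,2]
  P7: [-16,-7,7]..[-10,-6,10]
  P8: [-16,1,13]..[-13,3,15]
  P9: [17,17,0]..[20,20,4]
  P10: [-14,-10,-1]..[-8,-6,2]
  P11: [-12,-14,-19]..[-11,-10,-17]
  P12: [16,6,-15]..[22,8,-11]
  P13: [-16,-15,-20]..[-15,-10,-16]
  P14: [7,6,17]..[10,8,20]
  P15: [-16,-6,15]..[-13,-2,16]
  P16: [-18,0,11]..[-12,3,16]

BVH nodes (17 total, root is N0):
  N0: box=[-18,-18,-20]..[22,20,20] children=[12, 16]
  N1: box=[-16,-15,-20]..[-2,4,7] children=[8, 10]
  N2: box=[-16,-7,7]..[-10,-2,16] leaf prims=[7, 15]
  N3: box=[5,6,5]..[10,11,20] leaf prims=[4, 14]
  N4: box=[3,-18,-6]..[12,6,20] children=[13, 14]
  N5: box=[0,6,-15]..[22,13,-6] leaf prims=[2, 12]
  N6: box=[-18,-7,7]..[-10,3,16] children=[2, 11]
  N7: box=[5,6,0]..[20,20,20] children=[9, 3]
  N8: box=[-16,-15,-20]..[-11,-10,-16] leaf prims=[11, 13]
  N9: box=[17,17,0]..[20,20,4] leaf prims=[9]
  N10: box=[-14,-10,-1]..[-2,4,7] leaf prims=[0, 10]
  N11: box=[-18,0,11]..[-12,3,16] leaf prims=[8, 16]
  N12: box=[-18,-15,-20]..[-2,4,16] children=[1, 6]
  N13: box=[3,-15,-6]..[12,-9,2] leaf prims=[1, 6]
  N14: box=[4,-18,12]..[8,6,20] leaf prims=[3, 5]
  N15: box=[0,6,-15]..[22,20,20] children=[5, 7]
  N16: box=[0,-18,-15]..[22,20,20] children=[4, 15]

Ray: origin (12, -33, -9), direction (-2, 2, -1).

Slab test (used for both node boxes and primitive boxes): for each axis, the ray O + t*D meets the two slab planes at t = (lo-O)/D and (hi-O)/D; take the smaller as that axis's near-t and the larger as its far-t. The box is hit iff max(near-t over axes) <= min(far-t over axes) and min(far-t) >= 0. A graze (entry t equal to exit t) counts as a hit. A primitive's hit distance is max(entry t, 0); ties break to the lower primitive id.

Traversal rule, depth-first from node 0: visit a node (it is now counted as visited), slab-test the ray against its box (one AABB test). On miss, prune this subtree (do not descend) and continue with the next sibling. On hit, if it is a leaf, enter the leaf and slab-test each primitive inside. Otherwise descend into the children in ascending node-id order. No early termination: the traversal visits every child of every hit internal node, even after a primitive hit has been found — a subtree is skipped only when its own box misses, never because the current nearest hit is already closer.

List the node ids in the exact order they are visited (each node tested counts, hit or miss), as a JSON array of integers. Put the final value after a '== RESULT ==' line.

Walk:
N0 x:[-5,15] y:[15/2,53/2] z:[-29,11] -> hit [15/2,11], descend [12, 16]
  N12 x:[7,15] y:[9,37/2] z:[-25,11] -> hit [9,11], descend [1, 6]
    N1 x:[7,14] y:[9,37/2] z:[-16,11] -> hit [9,11], descend [8, 10]
      N8 x:[23/2,14] y:[9,23/2] z:[7,11] -> miss, prune
      N10 x:[7,13] y:[23/2,37/2] z:[-16,-8] -> miss, prune
    N6 x:[11,15] y:[13,18] z:[-25,-16] -> miss, prune
  N16 x:[-5,6] y:[15/2,53/2] z:[-29,6] -> miss, prune

order=[0, 12, 1, 8, 10, 6, 16]  |boxes|=7  |leaves|=0  hit=miss

== RESULT ==
[0, 12, 1, 8, 10, 6, 16]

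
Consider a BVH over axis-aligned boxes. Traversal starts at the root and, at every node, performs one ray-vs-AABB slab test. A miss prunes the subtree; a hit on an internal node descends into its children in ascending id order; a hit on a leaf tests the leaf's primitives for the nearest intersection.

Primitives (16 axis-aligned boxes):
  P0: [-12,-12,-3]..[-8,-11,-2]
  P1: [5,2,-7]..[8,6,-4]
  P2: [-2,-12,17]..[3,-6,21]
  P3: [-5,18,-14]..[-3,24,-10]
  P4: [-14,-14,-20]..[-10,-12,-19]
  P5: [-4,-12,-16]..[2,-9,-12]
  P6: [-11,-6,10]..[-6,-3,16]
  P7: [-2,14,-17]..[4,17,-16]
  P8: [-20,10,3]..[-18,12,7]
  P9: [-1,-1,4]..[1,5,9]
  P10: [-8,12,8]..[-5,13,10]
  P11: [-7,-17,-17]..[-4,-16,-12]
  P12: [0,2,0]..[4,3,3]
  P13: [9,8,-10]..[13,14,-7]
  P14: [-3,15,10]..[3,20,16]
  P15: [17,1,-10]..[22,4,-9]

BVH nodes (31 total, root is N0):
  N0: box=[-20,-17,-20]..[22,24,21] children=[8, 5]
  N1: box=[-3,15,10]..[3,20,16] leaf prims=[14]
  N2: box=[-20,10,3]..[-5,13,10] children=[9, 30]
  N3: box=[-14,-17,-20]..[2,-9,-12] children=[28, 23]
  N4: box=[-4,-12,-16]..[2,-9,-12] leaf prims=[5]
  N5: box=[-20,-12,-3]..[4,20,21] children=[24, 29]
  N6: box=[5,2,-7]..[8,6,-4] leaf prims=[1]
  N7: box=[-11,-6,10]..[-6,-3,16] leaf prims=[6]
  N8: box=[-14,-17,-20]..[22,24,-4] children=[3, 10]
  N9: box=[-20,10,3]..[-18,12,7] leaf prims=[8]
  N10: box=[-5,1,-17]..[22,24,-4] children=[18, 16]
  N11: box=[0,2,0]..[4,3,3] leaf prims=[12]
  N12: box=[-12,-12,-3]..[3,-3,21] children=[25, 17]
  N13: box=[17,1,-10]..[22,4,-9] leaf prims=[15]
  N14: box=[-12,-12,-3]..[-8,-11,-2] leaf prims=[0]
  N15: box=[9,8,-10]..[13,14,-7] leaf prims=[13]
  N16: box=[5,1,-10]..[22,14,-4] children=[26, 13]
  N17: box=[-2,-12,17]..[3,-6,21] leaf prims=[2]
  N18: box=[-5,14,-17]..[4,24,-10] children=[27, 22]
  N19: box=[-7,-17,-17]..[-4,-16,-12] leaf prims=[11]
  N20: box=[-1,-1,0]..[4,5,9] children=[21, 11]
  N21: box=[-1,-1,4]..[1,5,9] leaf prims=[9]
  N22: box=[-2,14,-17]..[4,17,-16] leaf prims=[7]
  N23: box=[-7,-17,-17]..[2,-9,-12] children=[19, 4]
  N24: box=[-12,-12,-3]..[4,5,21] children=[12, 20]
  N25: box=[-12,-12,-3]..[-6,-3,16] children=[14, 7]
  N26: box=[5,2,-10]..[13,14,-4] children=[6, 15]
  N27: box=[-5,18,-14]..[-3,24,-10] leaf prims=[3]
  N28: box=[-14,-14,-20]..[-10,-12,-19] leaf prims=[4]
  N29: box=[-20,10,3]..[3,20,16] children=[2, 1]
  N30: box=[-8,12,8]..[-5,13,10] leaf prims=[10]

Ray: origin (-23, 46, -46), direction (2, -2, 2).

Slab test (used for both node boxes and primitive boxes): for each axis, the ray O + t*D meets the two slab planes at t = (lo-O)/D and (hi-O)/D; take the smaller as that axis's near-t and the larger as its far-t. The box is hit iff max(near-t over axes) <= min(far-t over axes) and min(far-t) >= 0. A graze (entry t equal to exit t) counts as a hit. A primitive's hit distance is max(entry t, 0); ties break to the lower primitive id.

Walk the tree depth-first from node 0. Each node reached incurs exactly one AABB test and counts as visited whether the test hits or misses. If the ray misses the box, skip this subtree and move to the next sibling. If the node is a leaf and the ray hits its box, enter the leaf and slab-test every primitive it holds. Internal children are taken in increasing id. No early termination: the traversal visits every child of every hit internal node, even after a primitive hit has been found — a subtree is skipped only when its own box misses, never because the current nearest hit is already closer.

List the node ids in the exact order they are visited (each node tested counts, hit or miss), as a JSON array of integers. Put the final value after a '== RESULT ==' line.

Traverse from the root:
N0 x:[3/2,45/2] y:[11,63/2] z:[13,67/2] -> hit [13,45/2], descend [5, 8]
  N5 x:[3/2,27/2] y:[13,29] z:[43/2,67/2] -> miss, prune
  N8 x:[9/2,45/2] y:[11,63/2] z:[13,21] -> hit [13,21], descend [3, 10]
    N3 x:[9/2,25/2] y:[55/2,63/2] z:[13,17] -> miss, prune
    N10 x:[9,45/2] y:[11,45/2] z:[29/2,21] -> hit [29/2,21], descend [16, 18]
      N16 x:[14,45/2] y:[16,45/2] z:[18,21] -> hit [18,21], descend [13, 26]
        N13 x:[20,45/2] y:[21,45/2] z:[18,37/2] -> miss, prune
        N26 x:[14,18] y:[16,22] z:[18,21] -> hit [18,18], descend [6, 15]
          N6 x:[14,31/2] y:[20,22] z:[39/2,21] -> miss, prune
          N15 x:[16,18] y:[16,19] z:[18,39/2] -> hit [18,18] leaf, test {P13@t=18}
      N18 x:[9,27/2] y:[11,16] z:[29/2,18] -> miss, prune

order=[0, 5, 8, 3, 10, 16, 13, 26, 6, 15, 18]  |boxes|=11  |leaves|=1  hit=P13

== RESULT ==
[0, 5, 8, 3, 10, 16, 13, 26, 6, 15, 18]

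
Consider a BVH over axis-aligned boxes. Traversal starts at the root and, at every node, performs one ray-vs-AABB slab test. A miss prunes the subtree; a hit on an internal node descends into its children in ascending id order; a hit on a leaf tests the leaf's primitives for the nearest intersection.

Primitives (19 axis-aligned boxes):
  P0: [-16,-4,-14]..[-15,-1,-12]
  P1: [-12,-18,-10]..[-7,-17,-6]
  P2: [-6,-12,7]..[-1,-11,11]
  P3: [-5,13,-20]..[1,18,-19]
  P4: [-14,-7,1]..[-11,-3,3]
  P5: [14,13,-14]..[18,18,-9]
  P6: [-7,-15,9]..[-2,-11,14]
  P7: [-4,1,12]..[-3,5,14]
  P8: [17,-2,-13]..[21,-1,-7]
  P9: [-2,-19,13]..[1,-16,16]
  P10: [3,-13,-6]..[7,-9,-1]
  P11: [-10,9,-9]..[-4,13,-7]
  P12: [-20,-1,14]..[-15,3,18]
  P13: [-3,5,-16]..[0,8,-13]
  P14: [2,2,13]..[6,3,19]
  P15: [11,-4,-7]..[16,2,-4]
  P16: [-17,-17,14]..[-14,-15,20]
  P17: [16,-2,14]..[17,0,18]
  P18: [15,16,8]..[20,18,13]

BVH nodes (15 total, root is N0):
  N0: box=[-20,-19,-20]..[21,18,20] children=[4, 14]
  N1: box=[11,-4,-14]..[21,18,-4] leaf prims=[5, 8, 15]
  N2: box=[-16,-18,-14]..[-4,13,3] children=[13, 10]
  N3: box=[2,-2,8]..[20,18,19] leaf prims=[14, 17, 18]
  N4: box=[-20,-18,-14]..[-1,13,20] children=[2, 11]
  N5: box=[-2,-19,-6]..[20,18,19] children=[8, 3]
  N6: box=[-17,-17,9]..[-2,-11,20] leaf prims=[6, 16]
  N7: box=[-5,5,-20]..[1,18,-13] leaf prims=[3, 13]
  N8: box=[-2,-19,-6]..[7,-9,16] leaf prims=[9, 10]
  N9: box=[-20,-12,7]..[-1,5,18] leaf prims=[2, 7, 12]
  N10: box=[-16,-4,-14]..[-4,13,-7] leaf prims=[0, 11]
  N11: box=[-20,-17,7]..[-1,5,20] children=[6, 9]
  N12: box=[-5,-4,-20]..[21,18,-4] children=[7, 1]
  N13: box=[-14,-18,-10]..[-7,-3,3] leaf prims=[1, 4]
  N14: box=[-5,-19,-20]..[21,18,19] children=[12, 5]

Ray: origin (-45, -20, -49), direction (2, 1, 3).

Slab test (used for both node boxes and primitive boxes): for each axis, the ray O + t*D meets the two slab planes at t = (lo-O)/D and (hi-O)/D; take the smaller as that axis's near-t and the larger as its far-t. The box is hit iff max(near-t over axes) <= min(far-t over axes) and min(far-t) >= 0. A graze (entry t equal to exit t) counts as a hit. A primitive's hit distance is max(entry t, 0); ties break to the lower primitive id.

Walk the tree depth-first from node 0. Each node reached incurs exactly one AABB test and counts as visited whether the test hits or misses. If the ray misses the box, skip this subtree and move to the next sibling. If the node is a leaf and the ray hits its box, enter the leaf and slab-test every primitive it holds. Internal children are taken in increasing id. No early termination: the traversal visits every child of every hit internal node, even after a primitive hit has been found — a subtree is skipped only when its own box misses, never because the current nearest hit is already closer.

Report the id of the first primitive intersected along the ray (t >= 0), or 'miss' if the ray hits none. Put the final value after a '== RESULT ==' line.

Traverse from the root:
N0 x:[25/2,33] y:[1,38] z:[29/3,23] -> hit [25/2,23], descend [4, 14]
  N4 x:[25/2,22] y:[2,33] z:[35/3,23] -> hit [25/2,22], descend [2, 11]
    N2 x:[29/2,41/2] y:[2,33] z:[35/3,52/3] -> hit [29/2,52/3], descend [10, 13]
      N10 x:[29/2,41/2] y:[16,33] z:[35/3,14] -> miss, prune
      N13 x:[31/2,19] y:[2,17] z:[13,52/3] -> hit [31/2,17] leaf, test {P1(miss), P4@t=50/3}
    N11 x:[25/2,22] y:[3,25] z:[56/3,23] -> hit [56/3,22], descend [6, 9]
      N6 x:[14,43/2] y:[3,9] z:[58/3,23] -> miss, prune
      N9 x:[25/2,22] y:[8,25] z:[56/3,67/3] -> hit [56/3,22] leaf, test {P2(miss), P7@t=21, P12(miss)}
  N14 x:[20,33] y:[1,38] z:[29/3,68/3] -> hit [20,68/3], descend [5, 12]
    N5 x:[43/2,65/2] y:[1,38] z:[43/3,68/3] -> hit [43/2,68/3], descend [3, 8]
      N3 x:[47/2,65/2] y:[18,38] z:[19,68/3] -> miss, prune
      N8 x:[43/2,26] y:[1,11] z:[43/3,65/3] -> miss, prune
    N12 x:[20,33] y:[16,38] z:[29/3,15] -> miss, prune

Summary -> nodes [0, 4, 2, 10, 13, 11, 6, 9, 14, 5, 3, 8, 12]; box-tests=13; leaf-entries=2; first=P4

== RESULT ==
4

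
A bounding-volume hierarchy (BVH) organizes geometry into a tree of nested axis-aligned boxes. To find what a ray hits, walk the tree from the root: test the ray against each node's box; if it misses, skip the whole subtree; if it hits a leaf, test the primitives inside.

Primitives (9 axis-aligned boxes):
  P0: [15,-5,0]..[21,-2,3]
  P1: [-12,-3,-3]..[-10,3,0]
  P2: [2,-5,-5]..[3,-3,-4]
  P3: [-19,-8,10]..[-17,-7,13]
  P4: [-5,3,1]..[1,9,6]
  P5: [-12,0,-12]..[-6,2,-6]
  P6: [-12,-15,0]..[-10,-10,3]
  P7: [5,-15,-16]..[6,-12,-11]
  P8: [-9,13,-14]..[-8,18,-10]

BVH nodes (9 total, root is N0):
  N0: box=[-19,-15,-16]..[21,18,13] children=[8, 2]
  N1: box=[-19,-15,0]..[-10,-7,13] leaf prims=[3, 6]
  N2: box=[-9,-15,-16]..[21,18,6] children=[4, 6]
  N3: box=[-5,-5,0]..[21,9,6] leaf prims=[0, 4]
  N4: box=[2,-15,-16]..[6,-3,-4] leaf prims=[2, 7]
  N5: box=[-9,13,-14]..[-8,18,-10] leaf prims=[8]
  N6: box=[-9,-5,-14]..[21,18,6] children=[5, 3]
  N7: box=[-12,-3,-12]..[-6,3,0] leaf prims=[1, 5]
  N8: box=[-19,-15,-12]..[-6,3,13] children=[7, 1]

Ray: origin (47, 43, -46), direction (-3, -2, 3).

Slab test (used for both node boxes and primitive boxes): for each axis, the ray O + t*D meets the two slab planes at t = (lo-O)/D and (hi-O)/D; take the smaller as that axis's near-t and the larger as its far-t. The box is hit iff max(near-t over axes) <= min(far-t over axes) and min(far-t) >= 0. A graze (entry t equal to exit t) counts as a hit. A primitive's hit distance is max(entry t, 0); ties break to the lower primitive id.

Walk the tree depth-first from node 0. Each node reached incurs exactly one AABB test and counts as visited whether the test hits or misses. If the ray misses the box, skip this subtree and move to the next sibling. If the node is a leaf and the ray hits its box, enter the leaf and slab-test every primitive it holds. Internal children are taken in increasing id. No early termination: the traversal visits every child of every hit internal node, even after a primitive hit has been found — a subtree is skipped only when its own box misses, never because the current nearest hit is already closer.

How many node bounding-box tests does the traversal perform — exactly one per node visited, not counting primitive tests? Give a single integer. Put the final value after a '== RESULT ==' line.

Traverse from the root:
N0 x:[26/3,22] y:[25/2,29] z:[10,59/3] -> hit [25/2,59/3], descend [2, 8]
  N2 x:[26/3,56/3] y:[25/2,29] z:[10,52/3] -> hit [25/2,52/3], descend [4, 6]
    N4 x:[41/3,15] y:[23,29] z:[10,14] -> miss, prune
    N6 x:[26/3,56/3] y:[25/2,24] z:[32/3,52/3] -> hit [25/2,52/3], descend [3, 5]
      N3 x:[26/3,52/3] y:[17,24] z:[46/3,52/3] -> hit [17,52/3] leaf, test {P0(miss), P4@t=17}
      N5 x:[55/3,56/3] y:[25/2,15] z:[32/3,12] -> miss, prune
  N8 x:[53/3,22] y:[20,29] z:[34/3,59/3] -> miss, prune

order=[0, 2, 4, 6, 3, 5, 8]  |boxes|=7  |leaves|=1  hit=P4

== RESULT ==
7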